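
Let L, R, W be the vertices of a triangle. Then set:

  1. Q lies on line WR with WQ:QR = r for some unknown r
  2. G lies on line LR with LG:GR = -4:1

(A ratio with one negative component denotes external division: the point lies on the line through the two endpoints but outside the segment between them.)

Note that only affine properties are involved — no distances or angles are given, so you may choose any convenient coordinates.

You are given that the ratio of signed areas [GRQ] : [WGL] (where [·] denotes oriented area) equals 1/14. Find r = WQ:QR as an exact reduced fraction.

r = 5/2

Set L = (0, 0), R = (1, 0), W = (0, 1); any affine frame gives the same invariant.
1. With WQ:QR = r, write λ = r/(r+1) so Q = W + λ·(R−W); Q is affine-linear in λ
2. G lies on line LR with LG:GR = -4:1 ⇒ G = (4/3, 0)
Every point depending on Q is an affine combination of Q and λ-independent points, so each such coordinate is linear in λ; the λ² term in each signed area is a multiple of (R−W)×(R−W) = 0, so 2·[GRQ] and 2·[WGL] are each linear in λ. Evaluating at λ=0 and λ=1:
  2·[GRQ] = 1/3·λ − 1/3,   2·[WGL] = -4/3
So [GRQ]:[WGL] = (1/3·λ − 1/3) / (-4/3). Setting this equal to 1/14:
  1/3·λ − 1/3 = 1/14·(-4/3)  ⇒  λ = 5/7
Then r = λ/(1−λ) = (5/7)/(2/7) = 5/2. Check: with r = 5/2, Q = (5/7, 2/7) and [GRQ]:[WGL] = 1/14 as required.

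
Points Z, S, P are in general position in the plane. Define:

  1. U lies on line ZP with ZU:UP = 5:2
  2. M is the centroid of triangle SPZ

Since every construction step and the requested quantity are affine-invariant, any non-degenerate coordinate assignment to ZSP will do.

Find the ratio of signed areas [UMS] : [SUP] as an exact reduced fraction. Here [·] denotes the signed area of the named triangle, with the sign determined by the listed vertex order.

[UMS]:[SUP] = -1/2

Assign Z = (0, 0), S = (1, 0), P = (0, 1) — the answer is frame-independent, so this choice is without loss of generality.
1. U lies on line ZP with ZU:UP = 5:2 ⇒ U = (0, 5/7)
2. M is the centroid of triangle SPZ ⇒ M = (1/3, 1/3)
2·[UMS] = 1/7, 2·[SUP] = -2/7
[UMS]:[SUP] = 1/7:-2/7 = -1/2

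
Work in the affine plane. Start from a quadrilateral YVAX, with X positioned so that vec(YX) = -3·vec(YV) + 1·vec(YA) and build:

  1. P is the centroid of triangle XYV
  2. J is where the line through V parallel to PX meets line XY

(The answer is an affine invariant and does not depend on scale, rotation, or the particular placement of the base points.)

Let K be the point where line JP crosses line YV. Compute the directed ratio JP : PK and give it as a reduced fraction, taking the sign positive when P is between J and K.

JP:PK = 5

Set Y = (0, 0), V = (1, 0), A = (0, 1), X = (-3, 1); any affine frame gives the same invariant.
1. P is the centroid of triangle XYV ⇒ P = (-2/3, 1/3)
2. J is where the line through V parallel to PX meets line XY ⇒ J = (-6, 2)
line JP meets YV at K = (2/5, 0)
P = J + t·(K−J) with t = 5/6, so JP:PK = 5/6:1/6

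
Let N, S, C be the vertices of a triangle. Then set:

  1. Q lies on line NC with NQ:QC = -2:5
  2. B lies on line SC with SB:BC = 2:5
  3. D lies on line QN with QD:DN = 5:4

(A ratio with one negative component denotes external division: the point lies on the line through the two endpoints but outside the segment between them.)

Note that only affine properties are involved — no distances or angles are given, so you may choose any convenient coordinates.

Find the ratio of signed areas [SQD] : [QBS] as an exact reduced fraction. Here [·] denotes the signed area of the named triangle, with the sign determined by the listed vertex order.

Assign N = (0, 0), S = (1, 0), C = (0, 1) — the answer is frame-independent, so this choice is without loss of generality.
1. Q lies on line NC with NQ:QC = -2:5 ⇒ Q = (0, -2/3)
2. B lies on line SC with SB:BC = 2:5 ⇒ B = (5/7, 2/7)
3. D lies on line QN with QD:DN = 5:4 ⇒ D = (0, -8/27)
2·[SQD] = -10/27, 2·[QBS] = -10/21
[SQD]:[QBS] = -10/27:-10/21 = 7/9

[SQD]:[QBS] = 7/9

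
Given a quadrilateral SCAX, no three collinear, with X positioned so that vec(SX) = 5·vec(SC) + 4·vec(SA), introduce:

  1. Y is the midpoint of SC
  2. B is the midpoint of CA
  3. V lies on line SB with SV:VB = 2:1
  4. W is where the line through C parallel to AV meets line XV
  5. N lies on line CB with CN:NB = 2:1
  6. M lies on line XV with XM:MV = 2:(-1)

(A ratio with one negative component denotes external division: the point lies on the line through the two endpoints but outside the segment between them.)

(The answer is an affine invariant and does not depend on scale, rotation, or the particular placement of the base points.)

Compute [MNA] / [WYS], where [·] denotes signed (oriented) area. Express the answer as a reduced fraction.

Work in coordinates with S = (0, 0), C = (1, 0), A = (0, 1), X = (5, 4).
1. Y is the midpoint of SC ⇒ Y = (1/2, 0)
2. B is the midpoint of CA ⇒ B = (1/2, 1/2)
3. V lies on line SB with SV:VB = 2:1 ⇒ V = (1/3, 1/3)
4. W is where the line through C parallel to AV meets line XV ⇒ W = (9/13, 8/13)
5. N lies on line CB with CN:NB = 2:1 ⇒ N = (2/3, 1/3)
6. M lies on line XV with XM:MV = 2:(-1) ⇒ M = (-13/3, -10/3)
2·[MNA] = 52/9, 2·[WYS] = -4/13
[MNA]:[WYS] = 52/9:-4/13 = -169/9

[MNA]:[WYS] = -169/9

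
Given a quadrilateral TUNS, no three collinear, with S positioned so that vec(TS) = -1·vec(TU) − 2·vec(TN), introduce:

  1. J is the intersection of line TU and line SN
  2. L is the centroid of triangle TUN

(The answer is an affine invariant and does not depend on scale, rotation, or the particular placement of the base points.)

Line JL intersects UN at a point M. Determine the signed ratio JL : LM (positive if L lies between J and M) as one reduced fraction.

Choose coordinates T = (0, 0), U = (1, 0), N = (0, 1), S = (-1, -2).
1. J is the intersection of line TU and line SN ⇒ J = (-1/3, 0)
2. L is the centroid of triangle TUN ⇒ L = (1/3, 1/3)
line JL meets UN at M = (5/9, 4/9)
L = J + t·(M−J) with t = 3/4, so JL:LM = 3/4:1/4

JL:LM = 3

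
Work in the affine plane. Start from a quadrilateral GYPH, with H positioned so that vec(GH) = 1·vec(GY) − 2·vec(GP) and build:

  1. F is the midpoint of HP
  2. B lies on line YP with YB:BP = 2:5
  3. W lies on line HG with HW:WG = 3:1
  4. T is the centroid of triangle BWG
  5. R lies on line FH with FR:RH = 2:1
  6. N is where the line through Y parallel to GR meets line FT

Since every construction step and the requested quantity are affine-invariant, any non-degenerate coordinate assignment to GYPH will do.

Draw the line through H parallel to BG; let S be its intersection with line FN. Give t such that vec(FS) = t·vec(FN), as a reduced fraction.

t = -51/196

Set G = (0, 0), Y = (1, 0), P = (0, 1), H = (1, -2); any affine frame gives the same invariant.
1. F is the midpoint of HP ⇒ F = (1/2, -1/2)
2. B lies on line YP with YB:BP = 2:5 ⇒ B = (5/7, 2/7)
3. W lies on line HG with HW:WG = 3:1 ⇒ W = (1/4, -1/2)
4. T is the centroid of triangle BWG ⇒ T = (9/28, -1/14)
5. R lies on line FH with FR:RH = 2:1 ⇒ R = (5/6, -3/2)
6. N is where the line through Y parallel to GR meets line FT ⇒ N = (-11/6, 51/10)
through H parallel to BG: direction (-5/7, -2/7); meets FN at S = (31/28, -137/70)
S = F + t·(N−F) with t = -51/196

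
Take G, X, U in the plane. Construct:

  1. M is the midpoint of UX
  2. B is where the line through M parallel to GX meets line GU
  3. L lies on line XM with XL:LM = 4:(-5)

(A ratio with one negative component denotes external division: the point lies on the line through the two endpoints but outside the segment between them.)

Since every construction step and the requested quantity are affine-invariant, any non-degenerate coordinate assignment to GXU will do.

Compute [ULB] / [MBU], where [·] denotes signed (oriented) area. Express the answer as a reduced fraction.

Set G = (0, 0), X = (1, 0), U = (0, 1); any affine frame gives the same invariant.
1. M is the midpoint of UX ⇒ M = (1/2, 1/2)
2. B is where the line through M parallel to GX meets line GU ⇒ B = (0, 1/2)
3. L lies on line XM with XL:LM = 4:(-5) ⇒ L = (3, -2)
2·[ULB] = -3/2, 2·[MBU] = -1/4
[ULB]:[MBU] = -3/2:-1/4 = 6

[ULB]:[MBU] = 6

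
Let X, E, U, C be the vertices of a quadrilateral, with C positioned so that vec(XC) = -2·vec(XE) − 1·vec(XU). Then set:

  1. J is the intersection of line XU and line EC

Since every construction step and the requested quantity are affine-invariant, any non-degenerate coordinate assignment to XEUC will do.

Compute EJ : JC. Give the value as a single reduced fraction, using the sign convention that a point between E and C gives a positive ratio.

Work in coordinates with X = (0, 0), E = (1, 0), U = (0, 1), C = (-2, -1).
1. J is the intersection of line XU and line EC ⇒ J = (0, -1/3)
J = E + t·(C−E) with t = 1/3, so EJ:JC = t:(1−t) = 1/3:2/3

EJ:JC = 1/2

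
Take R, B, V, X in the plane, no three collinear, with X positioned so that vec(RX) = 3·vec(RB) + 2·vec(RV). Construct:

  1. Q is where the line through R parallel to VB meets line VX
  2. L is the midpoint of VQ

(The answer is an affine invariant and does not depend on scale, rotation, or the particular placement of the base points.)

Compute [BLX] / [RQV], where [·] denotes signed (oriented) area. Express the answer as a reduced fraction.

[BLX]:[RQV] = 6

Set R = (0, 0), B = (1, 0), V = (0, 1), X = (3, 2); any affine frame gives the same invariant.
1. Q is where the line through R parallel to VB meets line VX ⇒ Q = (-3/4, 3/4)
2. L is the midpoint of VQ ⇒ L = (-3/8, 7/8)
2·[BLX] = -9/2, 2·[RQV] = -3/4
[BLX]:[RQV] = -9/2:-3/4 = 6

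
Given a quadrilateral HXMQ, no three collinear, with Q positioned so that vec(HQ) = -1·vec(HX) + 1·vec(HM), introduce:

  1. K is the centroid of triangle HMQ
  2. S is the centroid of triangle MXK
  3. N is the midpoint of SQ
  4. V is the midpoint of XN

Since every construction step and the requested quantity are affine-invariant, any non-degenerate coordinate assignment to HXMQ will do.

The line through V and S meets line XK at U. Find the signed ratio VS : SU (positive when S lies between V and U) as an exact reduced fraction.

Choose coordinates H = (0, 0), X = (1, 0), M = (0, 1), Q = (-1, 1).
1. K is the centroid of triangle HMQ ⇒ K = (-1/3, 2/3)
2. S is the centroid of triangle MXK ⇒ S = (2/9, 5/9)
3. N is the midpoint of SQ ⇒ N = (-7/18, 7/9)
4. V is the midpoint of XN ⇒ V = (11/36, 7/18)
line VS meets XK at U = (1/3, 1/3)
S = V + t·(U−V) with t = -3, so VS:SU = -3:4

VS:SU = -3/4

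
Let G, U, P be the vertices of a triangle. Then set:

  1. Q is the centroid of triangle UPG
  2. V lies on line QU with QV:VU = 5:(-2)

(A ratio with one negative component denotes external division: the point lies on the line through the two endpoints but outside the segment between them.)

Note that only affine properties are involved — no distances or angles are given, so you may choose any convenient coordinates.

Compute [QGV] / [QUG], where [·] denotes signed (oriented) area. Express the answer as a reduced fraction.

[QGV]:[QUG] = -5/3

Work in coordinates with G = (0, 0), U = (1, 0), P = (0, 1).
1. Q is the centroid of triangle UPG ⇒ Q = (1/3, 1/3)
2. V lies on line QU with QV:VU = 5:(-2) ⇒ V = (13/9, -2/9)
2·[QGV] = 5/9, 2·[QUG] = -1/3
[QGV]:[QUG] = 5/9:-1/3 = -5/3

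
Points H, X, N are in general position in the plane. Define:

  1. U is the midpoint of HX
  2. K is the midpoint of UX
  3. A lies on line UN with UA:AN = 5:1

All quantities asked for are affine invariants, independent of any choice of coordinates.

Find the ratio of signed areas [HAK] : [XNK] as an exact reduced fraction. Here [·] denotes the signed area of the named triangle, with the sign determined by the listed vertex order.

[HAK]:[XNK] = -5/2

Set H = (0, 0), X = (1, 0), N = (0, 1); any affine frame gives the same invariant.
1. U is the midpoint of HX ⇒ U = (1/2, 0)
2. K is the midpoint of UX ⇒ K = (3/4, 0)
3. A lies on line UN with UA:AN = 5:1 ⇒ A = (1/12, 5/6)
2·[HAK] = -5/8, 2·[XNK] = 1/4
[HAK]:[XNK] = -5/8:1/4 = -5/2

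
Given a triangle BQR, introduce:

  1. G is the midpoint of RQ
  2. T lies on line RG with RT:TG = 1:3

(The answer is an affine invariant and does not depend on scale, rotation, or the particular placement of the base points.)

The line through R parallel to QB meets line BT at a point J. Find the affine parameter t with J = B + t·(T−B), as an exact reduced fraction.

Assign B = (0, 0), Q = (1, 0), R = (0, 1) — the answer is frame-independent, so this choice is without loss of generality.
1. G is the midpoint of RQ ⇒ G = (1/2, 1/2)
2. T lies on line RG with RT:TG = 1:3 ⇒ T = (1/8, 7/8)
through R parallel to QB: direction (-1, 0); meets BT at J = (1/7, 1)
J = B + t·(T−B) with t = 8/7

t = 8/7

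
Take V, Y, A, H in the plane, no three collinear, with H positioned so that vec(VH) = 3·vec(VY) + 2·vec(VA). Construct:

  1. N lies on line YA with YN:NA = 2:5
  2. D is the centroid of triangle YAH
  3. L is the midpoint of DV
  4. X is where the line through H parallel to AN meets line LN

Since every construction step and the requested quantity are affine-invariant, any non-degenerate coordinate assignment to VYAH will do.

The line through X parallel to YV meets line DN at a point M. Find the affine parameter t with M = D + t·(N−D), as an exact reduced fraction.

t = -31/5

Choose coordinates V = (0, 0), Y = (1, 0), A = (0, 1), H = (3, 2).
1. N lies on line YA with YN:NA = 2:5 ⇒ N = (5/7, 2/7)
2. D is the centroid of triangle YAH ⇒ D = (4/3, 1)
3. L is the midpoint of DV ⇒ L = (2/3, 1/2)
4. X is where the line through H parallel to AN meets line LN ⇒ X = (-3/7, 38/7)
through X parallel to YV: direction (-1, 0); meets DN at M = (181/35, 38/7)
M = D + t·(N−D) with t = -31/5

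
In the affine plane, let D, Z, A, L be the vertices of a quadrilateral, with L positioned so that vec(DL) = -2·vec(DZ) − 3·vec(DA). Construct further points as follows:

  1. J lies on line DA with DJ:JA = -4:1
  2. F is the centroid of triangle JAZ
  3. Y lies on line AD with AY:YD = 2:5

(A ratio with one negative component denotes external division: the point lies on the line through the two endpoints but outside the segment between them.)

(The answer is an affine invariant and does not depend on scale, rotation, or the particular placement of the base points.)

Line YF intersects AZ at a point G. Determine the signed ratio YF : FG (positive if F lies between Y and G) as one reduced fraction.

Set D = (0, 0), Z = (1, 0), A = (0, 1), L = (-2, -3); any affine frame gives the same invariant.
1. J lies on line DA with DJ:JA = -4:1 ⇒ J = (0, 4/3)
2. F is the centroid of triangle JAZ ⇒ F = (1/3, 7/9)
3. Y lies on line AD with AY:YD = 2:5 ⇒ Y = (0, 5/7)
line YF meets AZ at G = (6/25, 19/25)
F = Y + t·(G−Y) with t = 25/18, so YF:FG = 25/18:-7/18

YF:FG = -25/7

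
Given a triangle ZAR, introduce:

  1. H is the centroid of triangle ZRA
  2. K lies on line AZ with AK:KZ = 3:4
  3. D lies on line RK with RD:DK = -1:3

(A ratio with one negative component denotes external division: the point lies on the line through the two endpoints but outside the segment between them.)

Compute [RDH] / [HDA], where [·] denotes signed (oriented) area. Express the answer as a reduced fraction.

[RDH]:[HDA] = -1/24

Set Z = (0, 0), A = (1, 0), R = (0, 1); any affine frame gives the same invariant.
1. H is the centroid of triangle ZRA ⇒ H = (1/3, 1/3)
2. K lies on line AZ with AK:KZ = 3:4 ⇒ K = (4/7, 0)
3. D lies on line RK with RD:DK = -1:3 ⇒ D = (-2/7, 3/2)
2·[RDH] = 1/42, 2·[HDA] = -4/7
[RDH]:[HDA] = 1/42:-4/7 = -1/24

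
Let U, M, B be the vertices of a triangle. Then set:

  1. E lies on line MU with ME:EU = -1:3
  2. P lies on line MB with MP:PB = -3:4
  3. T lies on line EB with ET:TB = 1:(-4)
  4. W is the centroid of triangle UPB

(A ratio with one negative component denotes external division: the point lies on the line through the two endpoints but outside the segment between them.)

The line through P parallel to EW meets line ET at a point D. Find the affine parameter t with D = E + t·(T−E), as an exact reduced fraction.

Set U = (0, 0), M = (1, 0), B = (0, 1); any affine frame gives the same invariant.
1. E lies on line MU with ME:EU = -1:3 ⇒ E = (3/2, 0)
2. P lies on line MB with MP:PB = -3:4 ⇒ P = (4, -3)
3. T lies on line EB with ET:TB = 1:(-4) ⇒ T = (2, -1/3)
4. W is the centroid of triangle UPB ⇒ W = (4/3, -2/3)
through P parallel to EW: direction (-1/6, -2/3); meets ET at D = (30/7, -13/7)
D = E + t·(T−E) with t = 39/7

t = 39/7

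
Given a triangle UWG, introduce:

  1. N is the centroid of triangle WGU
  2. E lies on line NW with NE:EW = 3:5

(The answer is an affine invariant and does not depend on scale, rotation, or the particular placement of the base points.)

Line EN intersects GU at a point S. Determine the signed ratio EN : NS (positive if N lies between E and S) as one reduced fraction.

EN:NS = 3/4

Assign U = (0, 0), W = (1, 0), G = (0, 1) — the answer is frame-independent, so this choice is without loss of generality.
1. N is the centroid of triangle WGU ⇒ N = (1/3, 1/3)
2. E lies on line NW with NE:EW = 3:5 ⇒ E = (7/12, 5/24)
line EN meets GU at S = (0, 1/2)
N = E + t·(S−E) with t = 3/7, so EN:NS = 3/7:4/7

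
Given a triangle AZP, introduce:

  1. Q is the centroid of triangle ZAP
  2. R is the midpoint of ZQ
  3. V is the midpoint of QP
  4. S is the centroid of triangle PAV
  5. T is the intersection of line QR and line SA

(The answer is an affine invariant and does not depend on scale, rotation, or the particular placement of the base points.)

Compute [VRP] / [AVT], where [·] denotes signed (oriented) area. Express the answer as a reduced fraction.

Set A = (0, 0), Z = (1, 0), P = (0, 1); any affine frame gives the same invariant.
1. Q is the centroid of triangle ZAP ⇒ Q = (1/3, 1/3)
2. R is the midpoint of ZQ ⇒ R = (2/3, 1/6)
3. V is the midpoint of QP ⇒ V = (1/6, 2/3)
4. S is the centroid of triangle PAV ⇒ S = (1/18, 5/9)
5. T is the intersection of line QR and line SA ⇒ T = (1/21, 10/21)
2·[VRP] = 1/12, 2·[AVT] = 1/21
[VRP]:[AVT] = 1/12:1/21 = 7/4

[VRP]:[AVT] = 7/4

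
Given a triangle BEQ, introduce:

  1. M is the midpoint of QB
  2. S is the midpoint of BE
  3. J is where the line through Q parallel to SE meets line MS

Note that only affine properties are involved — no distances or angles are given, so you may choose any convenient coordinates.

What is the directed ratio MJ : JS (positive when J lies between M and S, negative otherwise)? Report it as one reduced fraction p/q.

MJ:JS = -1/2

Work in coordinates with B = (0, 0), E = (1, 0), Q = (0, 1).
1. M is the midpoint of QB ⇒ M = (0, 1/2)
2. S is the midpoint of BE ⇒ S = (1/2, 0)
3. J is where the line through Q parallel to SE meets line MS ⇒ J = (-1/2, 1)
J = M + t·(S−M) with t = -1, so MJ:JS = t:(1−t) = -1:2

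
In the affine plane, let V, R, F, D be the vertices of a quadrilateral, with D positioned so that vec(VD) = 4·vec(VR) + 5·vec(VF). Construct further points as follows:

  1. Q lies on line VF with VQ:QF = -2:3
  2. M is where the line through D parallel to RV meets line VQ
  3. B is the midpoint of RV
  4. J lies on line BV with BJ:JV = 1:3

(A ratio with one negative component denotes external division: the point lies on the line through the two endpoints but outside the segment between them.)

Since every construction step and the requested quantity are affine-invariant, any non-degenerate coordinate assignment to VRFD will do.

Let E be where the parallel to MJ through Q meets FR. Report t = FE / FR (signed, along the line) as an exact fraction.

Choose coordinates V = (0, 0), R = (1, 0), F = (0, 1), D = (4, 5).
1. Q lies on line VF with VQ:QF = -2:3 ⇒ Q = (0, -2)
2. M is where the line through D parallel to RV meets line VQ ⇒ M = (0, 5)
3. B is the midpoint of RV ⇒ B = (1/2, 0)
4. J lies on line BV with BJ:JV = 1:3 ⇒ J = (3/8, 0)
through Q parallel to MJ: direction (3/8, -5); meets FR at E = (-9/37, 46/37)
E = F + t·(R−F) with t = -9/37

t = -9/37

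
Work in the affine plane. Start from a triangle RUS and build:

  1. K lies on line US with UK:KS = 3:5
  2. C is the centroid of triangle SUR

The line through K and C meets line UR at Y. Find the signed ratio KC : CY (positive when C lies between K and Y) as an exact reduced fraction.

Assign R = (0, 0), U = (1, 0), S = (0, 1) — the answer is frame-independent, so this choice is without loss of generality.
1. K lies on line US with UK:KS = 3:5 ⇒ K = (5/8, 3/8)
2. C is the centroid of triangle SUR ⇒ C = (1/3, 1/3)
line KC meets UR at Y = (-2, 0)
C = K + t·(Y−K) with t = 1/9, so KC:CY = 1/9:8/9

KC:CY = 1/8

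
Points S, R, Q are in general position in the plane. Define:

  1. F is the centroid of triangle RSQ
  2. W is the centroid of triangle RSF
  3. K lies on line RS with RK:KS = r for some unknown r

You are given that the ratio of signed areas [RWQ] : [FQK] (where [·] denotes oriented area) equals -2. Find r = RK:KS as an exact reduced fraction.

Set S = (0, 0), R = (1, 0), Q = (0, 1); any affine frame gives the same invariant.
1. F is the centroid of triangle RSQ ⇒ F = (1/3, 1/3)
2. W is the centroid of triangle RSF ⇒ W = (4/9, 1/9)
3. With RK:KS = r, write λ = r/(r+1) so K = R + λ·(S−R); K is affine-linear in λ
Every point depending on K is an affine combination of K and λ-independent points, so each such coordinate is linear in λ; the λ² term in each signed area is a multiple of (S−R)×(S−R) = 0, so 2·[RWQ] and 2·[FQK] are each linear in λ. Evaluating at λ=0 and λ=1:
  2·[RWQ] = -4/9,   2·[FQK] = 2/3·λ − 1/3
So [RWQ]:[FQK] = (-4/9) / (2/3·λ − 1/3). Setting this equal to -2:
  -4/9 = -2·(2/3·λ − 1/3)  ⇒  λ = 5/6
Then r = λ/(1−λ) = (5/6)/(1/6) = 5. Check: with r = 5, K = (1/6, 0) and [RWQ]:[FQK] = -2 as required.

r = 5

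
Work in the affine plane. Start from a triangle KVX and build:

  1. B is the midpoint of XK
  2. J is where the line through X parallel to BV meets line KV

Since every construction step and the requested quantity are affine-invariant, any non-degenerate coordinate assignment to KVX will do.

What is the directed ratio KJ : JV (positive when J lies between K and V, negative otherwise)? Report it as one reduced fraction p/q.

Assign K = (0, 0), V = (1, 0), X = (0, 1) — the answer is frame-independent, so this choice is without loss of generality.
1. B is the midpoint of XK ⇒ B = (0, 1/2)
2. J is where the line through X parallel to BV meets line KV ⇒ J = (2, 0)
J = K + t·(V−K) with t = 2, so KJ:JV = t:(1−t) = 2:-1

KJ:JV = -2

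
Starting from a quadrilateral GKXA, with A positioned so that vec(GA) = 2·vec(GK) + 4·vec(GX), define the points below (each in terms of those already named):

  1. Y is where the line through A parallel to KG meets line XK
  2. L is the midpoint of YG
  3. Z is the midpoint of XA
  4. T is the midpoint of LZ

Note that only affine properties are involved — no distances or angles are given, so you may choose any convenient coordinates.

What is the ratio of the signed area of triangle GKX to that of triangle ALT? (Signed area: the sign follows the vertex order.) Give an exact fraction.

Assign G = (0, 0), K = (1, 0), X = (0, 1), A = (2, 4) — the answer is frame-independent, so this choice is without loss of generality.
1. Y is where the line through A parallel to KG meets line XK ⇒ Y = (-3, 4)
2. L is the midpoint of YG ⇒ L = (-3/2, 2)
3. Z is the midpoint of XA ⇒ Z = (1, 5/2)
4. T is the midpoint of LZ ⇒ T = (-1/4, 9/4)
2·[GKX] = 1, 2·[ALT] = 13/8
[GKX]:[ALT] = 1:13/8 = 8/13

[GKX]:[ALT] = 8/13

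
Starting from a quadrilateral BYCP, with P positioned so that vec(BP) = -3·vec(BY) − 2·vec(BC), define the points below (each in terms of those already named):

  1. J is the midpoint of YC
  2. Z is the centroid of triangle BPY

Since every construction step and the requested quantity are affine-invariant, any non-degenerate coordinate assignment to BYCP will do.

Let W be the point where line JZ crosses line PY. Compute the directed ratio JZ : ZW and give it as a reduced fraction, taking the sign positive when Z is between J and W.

Work in coordinates with B = (0, 0), Y = (1, 0), C = (0, 1), P = (-3, -2).
1. J is the midpoint of YC ⇒ J = (1/2, 1/2)
2. Z is the centroid of triangle BPY ⇒ Z = (-2/3, -2/3)
line JZ meets PY at W = (-1, -1)
Z = J + t·(W−J) with t = 7/9, so JZ:ZW = 7/9:2/9

JZ:ZW = 7/2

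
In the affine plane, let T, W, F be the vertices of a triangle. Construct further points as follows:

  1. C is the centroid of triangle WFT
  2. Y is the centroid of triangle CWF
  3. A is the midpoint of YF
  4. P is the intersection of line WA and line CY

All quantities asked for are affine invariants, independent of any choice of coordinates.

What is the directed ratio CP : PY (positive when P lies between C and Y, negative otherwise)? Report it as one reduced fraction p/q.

Assign T = (0, 0), W = (1, 0), F = (0, 1) — the answer is frame-independent, so this choice is without loss of generality.
1. C is the centroid of triangle WFT ⇒ C = (1/3, 1/3)
2. Y is the centroid of triangle CWF ⇒ Y = (4/9, 4/9)
3. A is the midpoint of YF ⇒ A = (2/9, 13/18)
4. P is the intersection of line WA and line CY ⇒ P = (13/27, 13/27)
P = C + t·(Y−C) with t = 4/3, so CP:PY = t:(1−t) = 4/3:-1/3

CP:PY = -4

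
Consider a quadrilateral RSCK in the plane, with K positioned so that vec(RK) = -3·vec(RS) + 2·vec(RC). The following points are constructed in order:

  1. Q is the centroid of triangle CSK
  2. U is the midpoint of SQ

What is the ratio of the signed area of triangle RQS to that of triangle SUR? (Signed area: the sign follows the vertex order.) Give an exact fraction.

[RQS]:[SUR] = -2

Set R = (0, 0), S = (1, 0), C = (0, 1), K = (-3, 2); any affine frame gives the same invariant.
1. Q is the centroid of triangle CSK ⇒ Q = (-2/3, 1)
2. U is the midpoint of SQ ⇒ U = (1/6, 1/2)
2·[RQS] = -1, 2·[SUR] = 1/2
[RQS]:[SUR] = -1:1/2 = -2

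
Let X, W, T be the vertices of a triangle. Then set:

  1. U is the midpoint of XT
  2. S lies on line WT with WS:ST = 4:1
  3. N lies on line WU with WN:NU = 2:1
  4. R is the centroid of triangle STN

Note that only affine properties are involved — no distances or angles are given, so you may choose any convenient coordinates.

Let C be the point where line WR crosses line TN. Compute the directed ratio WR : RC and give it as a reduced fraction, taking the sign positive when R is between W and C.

WR:RC = 14

Assign X = (0, 0), W = (1, 0), T = (0, 1) — the answer is frame-independent, so this choice is without loss of generality.
1. U is the midpoint of XT ⇒ U = (0, 1/2)
2. S lies on line WT with WS:ST = 4:1 ⇒ S = (1/5, 4/5)
3. N lies on line WU with WN:NU = 2:1 ⇒ N = (1/3, 1/3)
4. R is the centroid of triangle STN ⇒ R = (8/45, 32/45)
line WR meets TN at C = (5/42, 16/21)
R = W + t·(C−W) with t = 14/15, so WR:RC = 14/15:1/15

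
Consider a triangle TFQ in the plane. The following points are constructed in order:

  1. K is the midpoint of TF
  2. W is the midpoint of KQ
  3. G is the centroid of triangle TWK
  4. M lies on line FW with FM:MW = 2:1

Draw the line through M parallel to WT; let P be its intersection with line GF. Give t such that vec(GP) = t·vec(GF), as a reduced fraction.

Choose coordinates T = (0, 0), F = (1, 0), Q = (0, 1).
1. K is the midpoint of TF ⇒ K = (1/2, 0)
2. W is the midpoint of KQ ⇒ W = (1/4, 1/2)
3. G is the centroid of triangle TWK ⇒ G = (1/4, 1/6)
4. M lies on line FW with FM:MW = 2:1 ⇒ M = (1/2, 1/3)
through M parallel to WT: direction (-1/4, -1/2); meets GF at P = (2/5, 2/15)
P = G + t·(F−G) with t = 1/5

t = 1/5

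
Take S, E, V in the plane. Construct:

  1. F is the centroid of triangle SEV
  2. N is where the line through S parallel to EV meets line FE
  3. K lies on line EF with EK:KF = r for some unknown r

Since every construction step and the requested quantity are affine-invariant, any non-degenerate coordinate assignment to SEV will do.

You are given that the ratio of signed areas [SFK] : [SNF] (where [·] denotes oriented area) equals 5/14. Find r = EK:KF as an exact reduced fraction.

Set S = (0, 0), E = (1, 0), V = (0, 1); any affine frame gives the same invariant.
1. F is the centroid of triangle SEV ⇒ F = (1/3, 1/3)
2. N is where the line through S parallel to EV meets line FE ⇒ N = (-1, 1)
3. With EK:KF = r, write λ = r/(r+1) so K = E + λ·(F−E); K is affine-linear in λ
Every point depending on K is an affine combination of K and λ-independent points, so each such coordinate is linear in λ; the λ² term in each signed area is a multiple of (F−E)×(F−E) = 0, so 2·[SFK] and 2·[SNF] are each linear in λ. Evaluating at λ=0 and λ=1:
  2·[SFK] = 1/3·λ − 1/3,   2·[SNF] = -2/3
So [SFK]:[SNF] = (1/3·λ − 1/3) / (-2/3). Setting this equal to 5/14:
  1/3·λ − 1/3 = 5/14·(-2/3)  ⇒  λ = 2/7
Then r = λ/(1−λ) = (2/7)/(5/7) = 2/5. Check: with r = 2/5, K = (17/21, 2/21) and [SFK]:[SNF] = 5/14 as required.

r = 2/5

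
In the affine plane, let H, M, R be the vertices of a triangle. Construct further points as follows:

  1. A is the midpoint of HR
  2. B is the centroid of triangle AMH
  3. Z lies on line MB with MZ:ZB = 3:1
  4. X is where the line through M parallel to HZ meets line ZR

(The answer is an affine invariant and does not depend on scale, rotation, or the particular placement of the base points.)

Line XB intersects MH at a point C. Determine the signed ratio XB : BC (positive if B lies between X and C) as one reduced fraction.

XB:BC = -25/16

Work in coordinates with H = (0, 0), M = (1, 0), R = (0, 1).
1. A is the midpoint of HR ⇒ A = (0, 1/2)
2. B is the centroid of triangle AMH ⇒ B = (1/3, 1/6)
3. Z lies on line MB with MZ:ZB = 3:1 ⇒ Z = (1/2, 1/8)
4. X is where the line through M parallel to HZ meets line ZR ⇒ X = (5/8, -3/32)
line XB meets MH at C = (13/25, 0)
B = X + t·(C−X) with t = 25/9, so XB:BC = 25/9:-16/9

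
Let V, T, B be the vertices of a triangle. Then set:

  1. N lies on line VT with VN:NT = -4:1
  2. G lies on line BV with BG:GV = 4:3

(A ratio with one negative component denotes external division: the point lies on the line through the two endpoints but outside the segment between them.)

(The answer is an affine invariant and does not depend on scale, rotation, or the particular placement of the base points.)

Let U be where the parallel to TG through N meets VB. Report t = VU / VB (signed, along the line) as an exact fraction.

Set V = (0, 0), T = (1, 0), B = (0, 1); any affine frame gives the same invariant.
1. N lies on line VT with VN:NT = -4:1 ⇒ N = (4/3, 0)
2. G lies on line BV with BG:GV = 4:3 ⇒ G = (0, 3/7)
through N parallel to TG: direction (-1, 3/7); meets VB at U = (0, 4/7)
U = V + t·(B−V) with t = 4/7

t = 4/7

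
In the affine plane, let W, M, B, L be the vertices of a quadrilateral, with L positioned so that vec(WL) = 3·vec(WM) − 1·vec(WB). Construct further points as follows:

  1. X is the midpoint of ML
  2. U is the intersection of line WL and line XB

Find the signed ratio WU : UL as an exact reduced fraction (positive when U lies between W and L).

Set W = (0, 0), M = (1, 0), B = (0, 1), L = (3, -1); any affine frame gives the same invariant.
1. X is the midpoint of ML ⇒ X = (2, -1/2)
2. U is the intersection of line WL and line XB ⇒ U = (12/5, -4/5)
U = W + t·(L−W) with t = 4/5, so WU:UL = t:(1−t) = 4/5:1/5

WU:UL = 4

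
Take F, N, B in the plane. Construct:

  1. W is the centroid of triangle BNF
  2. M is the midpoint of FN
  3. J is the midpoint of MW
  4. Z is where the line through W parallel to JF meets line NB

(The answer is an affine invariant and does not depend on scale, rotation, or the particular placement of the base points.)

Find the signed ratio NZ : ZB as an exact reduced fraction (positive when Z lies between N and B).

Set F = (0, 0), N = (1, 0), B = (0, 1); any affine frame gives the same invariant.
1. W is the centroid of triangle BNF ⇒ W = (1/3, 1/3)
2. M is the midpoint of FN ⇒ M = (1/2, 0)
3. J is the midpoint of MW ⇒ J = (5/12, 1/6)
4. Z is where the line through W parallel to JF meets line NB ⇒ Z = (4/7, 3/7)
Z = N + t·(B−N) with t = 3/7, so NZ:ZB = t:(1−t) = 3/7:4/7

NZ:ZB = 3/4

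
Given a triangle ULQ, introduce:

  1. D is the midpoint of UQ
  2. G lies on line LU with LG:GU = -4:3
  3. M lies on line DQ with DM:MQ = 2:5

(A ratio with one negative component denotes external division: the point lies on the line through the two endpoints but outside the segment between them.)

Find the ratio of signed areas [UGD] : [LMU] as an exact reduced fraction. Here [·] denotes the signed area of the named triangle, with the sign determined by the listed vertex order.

[UGD]:[LMU] = -7/3

Choose coordinates U = (0, 0), L = (1, 0), Q = (0, 1).
1. D is the midpoint of UQ ⇒ D = (0, 1/2)
2. G lies on line LU with LG:GU = -4:3 ⇒ G = (-3, 0)
3. M lies on line DQ with DM:MQ = 2:5 ⇒ M = (0, 9/14)
2·[UGD] = -3/2, 2·[LMU] = 9/14
[UGD]:[LMU] = -3/2:9/14 = -7/3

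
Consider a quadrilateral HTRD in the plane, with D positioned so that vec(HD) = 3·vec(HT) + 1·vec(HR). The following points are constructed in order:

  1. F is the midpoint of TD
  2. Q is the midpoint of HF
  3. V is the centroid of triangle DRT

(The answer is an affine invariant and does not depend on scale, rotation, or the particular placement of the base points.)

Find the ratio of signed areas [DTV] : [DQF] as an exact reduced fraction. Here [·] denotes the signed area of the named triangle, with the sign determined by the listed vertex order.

[DTV]:[DQF] = -4

Assign H = (0, 0), T = (1, 0), R = (0, 1), D = (3, 1) — the answer is frame-independent, so this choice is without loss of generality.
1. F is the midpoint of TD ⇒ F = (2, 1/2)
2. Q is the midpoint of HF ⇒ Q = (1, 1/4)
3. V is the centroid of triangle DRT ⇒ V = (4/3, 2/3)
2·[DTV] = -1, 2·[DQF] = 1/4
[DTV]:[DQF] = -1:1/4 = -4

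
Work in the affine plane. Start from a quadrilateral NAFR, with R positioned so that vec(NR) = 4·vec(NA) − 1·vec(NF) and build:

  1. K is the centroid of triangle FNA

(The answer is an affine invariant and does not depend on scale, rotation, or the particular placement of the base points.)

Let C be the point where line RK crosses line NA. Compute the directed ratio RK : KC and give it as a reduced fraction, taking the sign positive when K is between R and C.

Assign N = (0, 0), A = (1, 0), F = (0, 1), R = (4, -1) — the answer is frame-independent, so this choice is without loss of generality.
1. K is the centroid of triangle FNA ⇒ K = (1/3, 1/3)
line RK meets NA at C = (5/4, 0)
K = R + t·(C−R) with t = 4/3, so RK:KC = 4/3:-1/3

RK:KC = -4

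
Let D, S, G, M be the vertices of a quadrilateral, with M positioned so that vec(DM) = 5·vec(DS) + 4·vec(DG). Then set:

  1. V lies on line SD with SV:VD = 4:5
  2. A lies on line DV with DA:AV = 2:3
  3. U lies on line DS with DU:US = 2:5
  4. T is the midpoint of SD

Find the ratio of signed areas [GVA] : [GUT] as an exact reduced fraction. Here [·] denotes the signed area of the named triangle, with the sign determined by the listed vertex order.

[GVA]:[GUT] = -14/9

Assign D = (0, 0), S = (1, 0), G = (0, 1), M = (5, 4) — the answer is frame-independent, so this choice is without loss of generality.
1. V lies on line SD with SV:VD = 4:5 ⇒ V = (5/9, 0)
2. A lies on line DV with DA:AV = 2:3 ⇒ A = (2/9, 0)
3. U lies on line DS with DU:US = 2:5 ⇒ U = (2/7, 0)
4. T is the midpoint of SD ⇒ T = (1/2, 0)
2·[GVA] = -1/3, 2·[GUT] = 3/14
[GVA]:[GUT] = -1/3:3/14 = -14/9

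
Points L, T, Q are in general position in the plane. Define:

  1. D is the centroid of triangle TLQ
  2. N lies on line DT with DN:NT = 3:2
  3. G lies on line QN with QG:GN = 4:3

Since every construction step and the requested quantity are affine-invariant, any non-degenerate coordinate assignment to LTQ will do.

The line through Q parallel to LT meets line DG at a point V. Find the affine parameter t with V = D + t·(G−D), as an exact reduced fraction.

Work in coordinates with L = (0, 0), T = (1, 0), Q = (0, 1).
1. D is the centroid of triangle TLQ ⇒ D = (1/3, 1/3)
2. N lies on line DT with DN:NT = 3:2 ⇒ N = (11/15, 2/15)
3. G lies on line QN with QG:GN = 4:3 ⇒ G = (44/105, 53/105)
through Q parallel to LT: direction (1, 0); meets DG at V = (2/3, 1)
V = D + t·(G−D) with t = 35/9

t = 35/9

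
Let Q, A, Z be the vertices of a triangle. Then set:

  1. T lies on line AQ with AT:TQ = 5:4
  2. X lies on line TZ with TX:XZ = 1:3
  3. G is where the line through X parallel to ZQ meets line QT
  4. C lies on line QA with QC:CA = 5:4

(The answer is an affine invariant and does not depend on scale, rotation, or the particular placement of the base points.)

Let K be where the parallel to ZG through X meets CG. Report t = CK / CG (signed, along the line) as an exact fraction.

t = 5/8

Set Q = (0, 0), A = (1, 0), Z = (0, 1); any affine frame gives the same invariant.
1. T lies on line AQ with AT:TQ = 5:4 ⇒ T = (4/9, 0)
2. X lies on line TZ with TX:XZ = 1:3 ⇒ X = (1/3, 1/4)
3. G is where the line through X parallel to ZQ meets line QT ⇒ G = (1/3, 0)
4. C lies on line QA with QC:CA = 5:4 ⇒ C = (5/9, 0)
through X parallel to ZG: direction (1/3, -1); meets CG at K = (5/12, 0)
K = C + t·(G−C) with t = 5/8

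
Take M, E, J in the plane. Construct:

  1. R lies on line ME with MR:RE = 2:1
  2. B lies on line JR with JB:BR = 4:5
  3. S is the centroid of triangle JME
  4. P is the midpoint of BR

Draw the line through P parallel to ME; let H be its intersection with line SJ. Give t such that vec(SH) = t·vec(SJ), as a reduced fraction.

t = -1/12

Set M = (0, 0), E = (1, 0), J = (0, 1); any affine frame gives the same invariant.
1. R lies on line ME with MR:RE = 2:1 ⇒ R = (2/3, 0)
2. B lies on line JR with JB:BR = 4:5 ⇒ B = (8/27, 5/9)
3. S is the centroid of triangle JME ⇒ S = (1/3, 1/3)
4. P is the midpoint of BR ⇒ P = (13/27, 5/18)
through P parallel to ME: direction (1, 0); meets SJ at H = (13/36, 5/18)
H = S + t·(J−S) with t = -1/12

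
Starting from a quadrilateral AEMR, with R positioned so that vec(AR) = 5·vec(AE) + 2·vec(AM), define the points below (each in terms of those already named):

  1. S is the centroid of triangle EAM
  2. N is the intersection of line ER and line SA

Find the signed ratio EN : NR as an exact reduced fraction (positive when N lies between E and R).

EN:NR = -1/3

Work in coordinates with A = (0, 0), E = (1, 0), M = (0, 1), R = (5, 2).
1. S is the centroid of triangle EAM ⇒ S = (1/3, 1/3)
2. N is the intersection of line ER and line SA ⇒ N = (-1, -1)
N = E + t·(R−E) with t = -1/2, so EN:NR = t:(1−t) = -1/2:3/2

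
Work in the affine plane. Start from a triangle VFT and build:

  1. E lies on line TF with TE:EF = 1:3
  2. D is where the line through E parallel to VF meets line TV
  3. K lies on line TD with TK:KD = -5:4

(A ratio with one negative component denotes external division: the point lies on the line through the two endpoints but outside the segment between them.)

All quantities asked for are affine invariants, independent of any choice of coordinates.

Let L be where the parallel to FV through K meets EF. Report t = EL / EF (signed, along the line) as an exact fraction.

t = 4/3

Assign V = (0, 0), F = (1, 0), T = (0, 1) — the answer is frame-independent, so this choice is without loss of generality.
1. E lies on line TF with TE:EF = 1:3 ⇒ E = (1/4, 3/4)
2. D is where the line through E parallel to VF meets line TV ⇒ D = (0, 3/4)
3. K lies on line TD with TK:KD = -5:4 ⇒ K = (0, -1/4)
through K parallel to FV: direction (-1, 0); meets EF at L = (5/4, -1/4)
L = E + t·(F−E) with t = 4/3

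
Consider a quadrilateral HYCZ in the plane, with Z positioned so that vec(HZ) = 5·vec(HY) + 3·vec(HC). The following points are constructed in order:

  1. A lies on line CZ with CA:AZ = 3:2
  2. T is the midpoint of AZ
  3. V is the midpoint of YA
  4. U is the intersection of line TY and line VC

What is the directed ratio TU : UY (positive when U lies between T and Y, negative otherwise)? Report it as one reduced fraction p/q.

TU:UY = 4/3

Set H = (0, 0), Y = (1, 0), C = (0, 1), Z = (5, 3); any affine frame gives the same invariant.
1. A lies on line CZ with CA:AZ = 3:2 ⇒ A = (3, 11/5)
2. T is the midpoint of AZ ⇒ T = (4, 13/5)
3. V is the midpoint of YA ⇒ V = (2, 11/10)
4. U is the intersection of line TY and line VC ⇒ U = (16/7, 39/35)
U = T + t·(Y−T) with t = 4/7, so TU:UY = t:(1−t) = 4/7:3/7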